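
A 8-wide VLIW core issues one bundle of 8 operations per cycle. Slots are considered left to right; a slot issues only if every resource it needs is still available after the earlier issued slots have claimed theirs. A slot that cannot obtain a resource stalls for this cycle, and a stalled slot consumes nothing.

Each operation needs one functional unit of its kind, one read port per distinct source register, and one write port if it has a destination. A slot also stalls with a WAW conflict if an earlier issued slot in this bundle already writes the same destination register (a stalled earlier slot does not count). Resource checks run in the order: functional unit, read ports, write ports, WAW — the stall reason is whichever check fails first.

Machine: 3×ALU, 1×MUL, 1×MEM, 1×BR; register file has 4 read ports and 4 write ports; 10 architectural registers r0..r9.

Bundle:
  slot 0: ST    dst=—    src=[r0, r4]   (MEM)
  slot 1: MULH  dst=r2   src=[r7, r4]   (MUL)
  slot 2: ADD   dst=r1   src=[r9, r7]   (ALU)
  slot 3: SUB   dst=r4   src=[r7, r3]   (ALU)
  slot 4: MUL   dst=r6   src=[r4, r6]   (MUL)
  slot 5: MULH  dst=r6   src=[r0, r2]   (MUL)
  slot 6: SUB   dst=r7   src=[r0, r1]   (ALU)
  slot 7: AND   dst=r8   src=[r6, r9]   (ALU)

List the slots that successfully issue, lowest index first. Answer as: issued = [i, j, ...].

#0 MEM src=r0,r4 dispatched  <A:3 Mu:1 Ld:0 B:1 rd:2 wr:4>
#1 MUL src=r7,r4 dispatched  <A:3 Mu:0 Ld:0 B:1 rd:0 wr:3>
#2 ALU src=r9,r7 held:RD_PORT  <A:3 Mu:0 Ld:0 B:1 rd:0 wr:3>
#3 ALU src=r7,r3 held:RD_PORT  <A:3 Mu:0 Ld:0 B:1 rd:0 wr:3>
#4 MUL src=r4,r6 held:FU  <A:3 Mu:0 Ld:0 B:1 rd:0 wr:3>
#5 MUL src=r0,r2 held:FU  <A:3 Mu:0 Ld:0 B:1 rd:0 wr:3>
#6 ALU src=r0,r1 held:RD_PORT  <A:3 Mu:0 Ld:0 B:1 rd:0 wr:3>
#7 ALU src=r6,r9 held:RD_PORT  <A:3 Mu:0 Ld:0 B:1 rd:0 wr:3>

issued = [0, 1]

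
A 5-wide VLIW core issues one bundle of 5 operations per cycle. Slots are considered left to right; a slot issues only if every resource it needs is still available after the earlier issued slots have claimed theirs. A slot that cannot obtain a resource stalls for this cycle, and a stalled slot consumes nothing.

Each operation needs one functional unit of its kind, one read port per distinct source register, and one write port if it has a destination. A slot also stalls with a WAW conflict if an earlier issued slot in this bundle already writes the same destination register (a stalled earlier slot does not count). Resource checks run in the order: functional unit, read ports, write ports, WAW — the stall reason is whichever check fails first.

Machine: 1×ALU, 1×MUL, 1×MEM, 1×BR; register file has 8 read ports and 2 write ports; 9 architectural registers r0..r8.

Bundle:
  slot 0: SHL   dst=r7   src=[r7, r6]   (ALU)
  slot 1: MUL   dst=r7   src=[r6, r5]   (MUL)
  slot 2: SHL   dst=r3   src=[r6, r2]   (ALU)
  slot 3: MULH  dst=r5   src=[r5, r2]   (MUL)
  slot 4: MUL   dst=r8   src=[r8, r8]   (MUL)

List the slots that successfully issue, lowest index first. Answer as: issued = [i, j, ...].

[0] ALU needs rd=2 wr=1: ok; after: ALU=0 MUL=1 MEM=1 BR=1, R=6, W=1
[1] MUL needs rd=2 wr=1: WAW; after: ALU=0 MUL=1 MEM=1 BR=1, R=6, W=1
[2] ALU needs rd=2 wr=1: FU; after: ALU=0 MUL=1 MEM=1 BR=1, R=6, W=1
[3] MUL needs rd=2 wr=1: ok; after: ALU=0 MUL=0 MEM=1 BR=1, R=4, W=0
[4] MUL needs rd=1 wr=1: FU; after: ALU=0 MUL=0 MEM=1 BR=1, R=4, W=0

issued = [0, 3]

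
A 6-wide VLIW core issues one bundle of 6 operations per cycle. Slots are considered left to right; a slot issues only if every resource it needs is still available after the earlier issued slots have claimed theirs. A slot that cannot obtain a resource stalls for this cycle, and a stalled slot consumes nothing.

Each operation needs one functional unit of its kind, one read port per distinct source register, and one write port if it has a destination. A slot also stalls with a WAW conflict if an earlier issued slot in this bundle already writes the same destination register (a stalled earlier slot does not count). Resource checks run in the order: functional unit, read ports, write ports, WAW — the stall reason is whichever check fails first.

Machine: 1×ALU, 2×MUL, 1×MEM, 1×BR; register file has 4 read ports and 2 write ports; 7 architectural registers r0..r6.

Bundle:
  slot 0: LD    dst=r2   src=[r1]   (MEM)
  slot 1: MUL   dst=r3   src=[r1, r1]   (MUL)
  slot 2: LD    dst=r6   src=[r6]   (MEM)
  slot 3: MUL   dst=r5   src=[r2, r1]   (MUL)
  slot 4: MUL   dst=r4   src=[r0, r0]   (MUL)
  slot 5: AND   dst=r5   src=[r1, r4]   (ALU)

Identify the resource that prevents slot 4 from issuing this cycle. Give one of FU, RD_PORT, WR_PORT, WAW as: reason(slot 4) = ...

reason(slot 4) = WR_PORT

#0 MEM src=r1 dispatched  <A:1 Mu:2 Ld:0 B:1 rd:3 wr:1>
#1 MUL src=r1,r1 dispatched  <A:1 Mu:1 Ld:0 B:1 rd:2 wr:0>
#2 MEM src=r6 held:FU  <A:1 Mu:1 Ld:0 B:1 rd:2 wr:0>
#3 MUL src=r2,r1 held:WR_PORT  <A:1 Mu:1 Ld:0 B:1 rd:2 wr:0>
#4 MUL src=r0,r0 held:WR_PORT  <A:1 Mu:1 Ld:0 B:1 rd:2 wr:0>
#5 ALU src=r1,r4 held:WR_PORT  <A:1 Mu:1 Ld:0 B:1 rd:2 wr:0>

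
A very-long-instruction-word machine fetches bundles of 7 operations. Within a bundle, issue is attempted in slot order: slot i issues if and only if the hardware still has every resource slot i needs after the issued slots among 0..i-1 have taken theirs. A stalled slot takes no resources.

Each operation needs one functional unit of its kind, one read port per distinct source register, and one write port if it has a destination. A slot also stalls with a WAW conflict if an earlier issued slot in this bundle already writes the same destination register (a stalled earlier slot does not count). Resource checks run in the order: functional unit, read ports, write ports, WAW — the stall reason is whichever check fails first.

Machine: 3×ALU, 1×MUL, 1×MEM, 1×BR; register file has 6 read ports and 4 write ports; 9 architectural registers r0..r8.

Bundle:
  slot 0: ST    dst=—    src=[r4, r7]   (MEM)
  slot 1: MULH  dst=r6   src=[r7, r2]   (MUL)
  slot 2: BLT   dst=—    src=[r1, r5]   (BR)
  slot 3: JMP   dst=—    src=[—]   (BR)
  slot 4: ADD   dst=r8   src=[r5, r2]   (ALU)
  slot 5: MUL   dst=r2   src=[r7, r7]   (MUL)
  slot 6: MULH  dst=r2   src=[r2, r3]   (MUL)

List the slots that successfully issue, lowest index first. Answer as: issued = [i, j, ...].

(0) want 1×MEM +2rd +0wr — yes → AL3|MU1|ME0|BR1|rd4|wr4
(1) want 1×MUL +2rd +1wr — yes → AL3|MU0|ME0|BR1|rd2|wr3
(2) want 1×BR +2rd +0wr — yes → AL3|MU0|ME0|BR0|rd0|wr3
(3) want 1×BR +0rd +0wr — FU → AL3|MU0|ME0|BR0|rd0|wr3
(4) want 1×ALU +2rd +1wr — RD_PORT → AL3|MU0|ME0|BR0|rd0|wr3
(5) want 1×MUL +1rd +1wr — FU → AL3|MU0|ME0|BR0|rd0|wr3
(6) want 1×MUL +2rd +1wr — FU → AL3|MU0|ME0|BR0|rd0|wr3

issued = [0, 1, 2]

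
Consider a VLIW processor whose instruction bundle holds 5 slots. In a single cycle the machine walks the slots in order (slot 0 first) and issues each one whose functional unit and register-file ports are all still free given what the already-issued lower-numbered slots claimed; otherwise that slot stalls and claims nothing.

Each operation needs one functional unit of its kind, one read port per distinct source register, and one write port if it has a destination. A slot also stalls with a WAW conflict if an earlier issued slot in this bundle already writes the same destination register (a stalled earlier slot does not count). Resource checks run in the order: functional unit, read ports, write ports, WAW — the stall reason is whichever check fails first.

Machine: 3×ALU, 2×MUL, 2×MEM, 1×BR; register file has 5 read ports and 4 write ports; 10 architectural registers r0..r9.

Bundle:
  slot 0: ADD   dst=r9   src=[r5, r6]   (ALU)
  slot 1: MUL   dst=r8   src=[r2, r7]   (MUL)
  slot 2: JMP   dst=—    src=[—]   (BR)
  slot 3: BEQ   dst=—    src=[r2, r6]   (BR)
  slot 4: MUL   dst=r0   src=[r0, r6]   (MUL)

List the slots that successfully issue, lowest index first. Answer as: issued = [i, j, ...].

  0. ALU→r9 ⇒ go  {2A/2Mu/2Ld/1B | 3r 3w}
  1. MUL→r8 ⇒ go  {2A/1Mu/2Ld/1B | 1r 2w}
  2. BR ⇒ go  {2A/1Mu/2Ld/0B | 1r 2w}
  3. BR ⇒ no(FU)  {2A/1Mu/2Ld/0B | 1r 2w}
  4. MUL→r0 ⇒ no(RD_PORT)  {2A/1Mu/2Ld/0B | 1r 2w}

issued = [0, 1, 2]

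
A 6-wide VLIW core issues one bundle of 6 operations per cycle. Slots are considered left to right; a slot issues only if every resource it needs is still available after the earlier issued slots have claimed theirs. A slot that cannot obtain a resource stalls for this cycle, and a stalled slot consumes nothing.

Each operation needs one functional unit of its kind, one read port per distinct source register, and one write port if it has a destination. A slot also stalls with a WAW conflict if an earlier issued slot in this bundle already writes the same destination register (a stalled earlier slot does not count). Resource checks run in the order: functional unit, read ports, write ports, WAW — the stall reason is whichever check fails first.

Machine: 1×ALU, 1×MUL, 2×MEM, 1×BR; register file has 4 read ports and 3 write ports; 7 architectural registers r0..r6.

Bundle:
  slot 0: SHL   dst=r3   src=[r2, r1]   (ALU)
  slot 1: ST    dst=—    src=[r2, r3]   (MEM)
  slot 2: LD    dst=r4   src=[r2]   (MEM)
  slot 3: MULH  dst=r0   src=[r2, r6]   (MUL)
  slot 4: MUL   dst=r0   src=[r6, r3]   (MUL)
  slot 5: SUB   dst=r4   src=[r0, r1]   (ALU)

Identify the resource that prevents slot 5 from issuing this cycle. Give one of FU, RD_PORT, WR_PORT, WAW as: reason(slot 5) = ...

(0) want 1×ALU +2rd +1wr — yes → AL0|MU1|ME2|BR1|rd2|wr2
(1) want 1×MEM +2rd +0wr — yes → AL0|MU1|ME1|BR1|rd0|wr2
(2) want 1×MEM +1rd +1wr — RD_PORT → AL0|MU1|ME1|BR1|rd0|wr2
(3) want 1×MUL +2rd +1wr — RD_PORT → AL0|MU1|ME1|BR1|rd0|wr2
(4) want 1×MUL +2rd +1wr — RD_PORT → AL0|MU1|ME1|BR1|rd0|wr2
(5) want 1×ALU +2rd +1wr — FU → AL0|MU1|ME1|BR1|rd0|wr2

reason(slot 5) = FU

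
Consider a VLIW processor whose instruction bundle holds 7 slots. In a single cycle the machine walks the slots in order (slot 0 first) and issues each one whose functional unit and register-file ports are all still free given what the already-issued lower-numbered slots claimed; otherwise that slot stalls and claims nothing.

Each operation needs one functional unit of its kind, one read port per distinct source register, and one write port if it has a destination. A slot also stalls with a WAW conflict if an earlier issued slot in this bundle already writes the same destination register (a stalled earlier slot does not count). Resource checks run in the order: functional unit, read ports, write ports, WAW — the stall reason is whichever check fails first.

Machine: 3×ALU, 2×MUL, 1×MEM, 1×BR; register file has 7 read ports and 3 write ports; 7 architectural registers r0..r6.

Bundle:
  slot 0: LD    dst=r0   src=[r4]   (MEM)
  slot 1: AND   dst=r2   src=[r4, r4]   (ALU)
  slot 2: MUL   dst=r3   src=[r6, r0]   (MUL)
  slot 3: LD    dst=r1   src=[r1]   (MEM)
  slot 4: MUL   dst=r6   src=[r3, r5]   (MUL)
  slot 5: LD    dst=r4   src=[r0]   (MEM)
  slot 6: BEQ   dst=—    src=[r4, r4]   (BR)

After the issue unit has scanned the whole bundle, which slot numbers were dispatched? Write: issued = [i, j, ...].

issued = [0, 1, 2, 6]

  0. MEM→r0 ⇒ go  {3A/2Mu/0Ld/1B | 6r 2w}
  1. ALU→r2 ⇒ go  {2A/2Mu/0Ld/1B | 5r 1w}
  2. MUL→r3 ⇒ go  {2A/1Mu/0Ld/1B | 3r 0w}
  3. MEM→r1 ⇒ no(FU)  {2A/1Mu/0Ld/1B | 3r 0w}
  4. MUL→r6 ⇒ no(WR_PORT)  {2A/1Mu/0Ld/1B | 3r 0w}
  5. MEM→r4 ⇒ no(FU)  {2A/1Mu/0Ld/1B | 3r 0w}
  6. BR ⇒ go  {2A/1Mu/0Ld/0B | 2r 0w}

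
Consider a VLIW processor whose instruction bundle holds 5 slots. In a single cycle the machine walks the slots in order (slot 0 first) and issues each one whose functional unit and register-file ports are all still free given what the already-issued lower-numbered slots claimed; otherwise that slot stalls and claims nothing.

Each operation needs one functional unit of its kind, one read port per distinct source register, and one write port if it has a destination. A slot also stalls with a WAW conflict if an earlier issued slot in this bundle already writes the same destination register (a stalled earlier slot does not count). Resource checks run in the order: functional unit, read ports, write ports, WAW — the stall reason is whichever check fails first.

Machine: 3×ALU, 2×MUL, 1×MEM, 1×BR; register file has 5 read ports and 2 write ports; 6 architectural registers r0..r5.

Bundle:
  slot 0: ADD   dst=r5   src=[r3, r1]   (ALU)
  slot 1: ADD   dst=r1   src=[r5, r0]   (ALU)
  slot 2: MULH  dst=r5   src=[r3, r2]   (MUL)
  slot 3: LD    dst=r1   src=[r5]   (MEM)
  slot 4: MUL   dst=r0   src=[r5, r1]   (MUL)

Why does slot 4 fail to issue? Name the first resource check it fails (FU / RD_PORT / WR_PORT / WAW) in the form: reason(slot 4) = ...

[0] ALU needs rd=2 wr=1: ok; after: ALU=2 MUL=2 MEM=1 BR=1, R=3, W=1
[1] ALU needs rd=2 wr=1: ok; after: ALU=1 MUL=2 MEM=1 BR=1, R=1, W=0
[2] MUL needs rd=2 wr=1: RD_PORT; after: ALU=1 MUL=2 MEM=1 BR=1, R=1, W=0
[3] MEM needs rd=1 wr=1: WR_PORT; after: ALU=1 MUL=2 MEM=1 BR=1, R=1, W=0
[4] MUL needs rd=2 wr=1: RD_PORT; after: ALU=1 MUL=2 MEM=1 BR=1, R=1, W=0

reason(slot 4) = RD_PORT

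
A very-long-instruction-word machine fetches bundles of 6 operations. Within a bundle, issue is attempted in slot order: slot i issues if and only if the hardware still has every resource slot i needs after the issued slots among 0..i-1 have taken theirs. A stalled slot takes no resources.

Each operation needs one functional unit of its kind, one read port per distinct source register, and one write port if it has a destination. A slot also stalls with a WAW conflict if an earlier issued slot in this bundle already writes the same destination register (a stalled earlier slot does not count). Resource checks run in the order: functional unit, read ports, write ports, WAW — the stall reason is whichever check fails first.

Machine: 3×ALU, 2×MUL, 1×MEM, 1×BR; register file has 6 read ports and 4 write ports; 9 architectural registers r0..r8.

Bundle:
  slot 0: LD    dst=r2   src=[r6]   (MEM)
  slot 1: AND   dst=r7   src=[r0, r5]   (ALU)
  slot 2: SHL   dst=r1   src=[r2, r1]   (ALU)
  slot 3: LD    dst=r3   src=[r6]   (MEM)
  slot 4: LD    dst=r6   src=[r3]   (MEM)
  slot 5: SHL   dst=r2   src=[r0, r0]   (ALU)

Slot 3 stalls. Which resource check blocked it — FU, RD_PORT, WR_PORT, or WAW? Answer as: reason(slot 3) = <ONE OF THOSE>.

reason(slot 3) = FU

  0. MEM→r2 ⇒ go  {3A/2Mu/0Ld/1B | 5r 3w}
  1. ALU→r7 ⇒ go  {2A/2Mu/0Ld/1B | 3r 2w}
  2. ALU→r1 ⇒ go  {1A/2Mu/0Ld/1B | 1r 1w}
  3. MEM→r3 ⇒ no(FU)  {1A/2Mu/0Ld/1B | 1r 1w}
  4. MEM→r6 ⇒ no(FU)  {1A/2Mu/0Ld/1B | 1r 1w}
  5. ALU→r2 ⇒ no(WAW)  {1A/2Mu/0Ld/1B | 1r 1w}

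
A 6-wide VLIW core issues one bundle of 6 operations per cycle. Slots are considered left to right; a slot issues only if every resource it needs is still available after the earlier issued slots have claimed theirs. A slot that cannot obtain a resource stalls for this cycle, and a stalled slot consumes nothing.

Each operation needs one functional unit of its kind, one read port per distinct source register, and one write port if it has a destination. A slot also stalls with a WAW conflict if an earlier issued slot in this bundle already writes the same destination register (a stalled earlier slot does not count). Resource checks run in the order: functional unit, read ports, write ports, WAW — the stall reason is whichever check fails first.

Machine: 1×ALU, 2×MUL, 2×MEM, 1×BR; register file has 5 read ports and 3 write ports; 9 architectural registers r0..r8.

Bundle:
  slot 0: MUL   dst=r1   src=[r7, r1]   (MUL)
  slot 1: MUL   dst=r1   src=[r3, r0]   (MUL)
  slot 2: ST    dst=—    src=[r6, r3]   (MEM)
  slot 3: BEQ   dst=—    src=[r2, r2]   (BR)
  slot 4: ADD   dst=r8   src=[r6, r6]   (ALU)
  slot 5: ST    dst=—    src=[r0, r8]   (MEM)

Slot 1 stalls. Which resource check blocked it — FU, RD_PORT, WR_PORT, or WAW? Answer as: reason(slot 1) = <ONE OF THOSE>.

reason(slot 1) = WAW

(0) want 1×MUL +2rd +1wr — yes → AL1|MU1|ME2|BR1|rd3|wr2
(1) want 1×MUL +2rd +1wr — WAW → AL1|MU1|ME2|BR1|rd3|wr2
(2) want 1×MEM +2rd +0wr — yes → AL1|MU1|ME1|BR1|rd1|wr2
(3) want 1×BR +1rd +0wr — yes → AL1|MU1|ME1|BR0|rd0|wr2
(4) want 1×ALU +1rd +1wr — RD_PORT → AL1|MU1|ME1|BR0|rd0|wr2
(5) want 1×MEM +2rd +0wr — RD_PORT → AL1|MU1|ME1|BR0|rd0|wr2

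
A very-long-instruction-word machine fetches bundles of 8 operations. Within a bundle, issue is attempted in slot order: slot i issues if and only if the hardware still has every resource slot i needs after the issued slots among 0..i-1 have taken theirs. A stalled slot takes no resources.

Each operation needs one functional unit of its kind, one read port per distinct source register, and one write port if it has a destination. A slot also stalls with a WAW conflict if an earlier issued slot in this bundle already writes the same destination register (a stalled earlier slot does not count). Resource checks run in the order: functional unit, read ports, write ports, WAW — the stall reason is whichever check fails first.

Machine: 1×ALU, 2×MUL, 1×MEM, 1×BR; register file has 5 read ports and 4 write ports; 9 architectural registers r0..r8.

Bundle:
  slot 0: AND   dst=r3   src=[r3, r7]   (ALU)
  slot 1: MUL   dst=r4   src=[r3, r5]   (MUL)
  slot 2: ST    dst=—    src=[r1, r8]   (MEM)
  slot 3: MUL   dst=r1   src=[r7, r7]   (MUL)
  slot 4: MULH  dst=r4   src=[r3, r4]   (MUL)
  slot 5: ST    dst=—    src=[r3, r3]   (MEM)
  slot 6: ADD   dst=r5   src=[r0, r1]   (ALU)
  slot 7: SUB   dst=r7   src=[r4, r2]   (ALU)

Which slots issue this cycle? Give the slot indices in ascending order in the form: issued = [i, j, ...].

(0) want 1×ALU +2rd +1wr — yes → AL0|MU2|ME1|BR1|rd3|wr3
(1) want 1×MUL +2rd +1wr — yes → AL0|MU1|ME1|BR1|rd1|wr2
(2) want 1×MEM +2rd +0wr — RD_PORT → AL0|MU1|ME1|BR1|rd1|wr2
(3) want 1×MUL +1rd +1wr — yes → AL0|MU0|ME1|BR1|rd0|wr1
(4) want 1×MUL +2rd +1wr — FU → AL0|MU0|ME1|BR1|rd0|wr1
(5) want 1×MEM +1rd +0wr — RD_PORT → AL0|MU0|ME1|BR1|rd0|wr1
(6) want 1×ALU +2rd +1wr — FU → AL0|MU0|ME1|BR1|rd0|wr1
(7) want 1×ALU +2rd +1wr — FU → AL0|MU0|ME1|BR1|rd0|wr1

issued = [0, 1, 3]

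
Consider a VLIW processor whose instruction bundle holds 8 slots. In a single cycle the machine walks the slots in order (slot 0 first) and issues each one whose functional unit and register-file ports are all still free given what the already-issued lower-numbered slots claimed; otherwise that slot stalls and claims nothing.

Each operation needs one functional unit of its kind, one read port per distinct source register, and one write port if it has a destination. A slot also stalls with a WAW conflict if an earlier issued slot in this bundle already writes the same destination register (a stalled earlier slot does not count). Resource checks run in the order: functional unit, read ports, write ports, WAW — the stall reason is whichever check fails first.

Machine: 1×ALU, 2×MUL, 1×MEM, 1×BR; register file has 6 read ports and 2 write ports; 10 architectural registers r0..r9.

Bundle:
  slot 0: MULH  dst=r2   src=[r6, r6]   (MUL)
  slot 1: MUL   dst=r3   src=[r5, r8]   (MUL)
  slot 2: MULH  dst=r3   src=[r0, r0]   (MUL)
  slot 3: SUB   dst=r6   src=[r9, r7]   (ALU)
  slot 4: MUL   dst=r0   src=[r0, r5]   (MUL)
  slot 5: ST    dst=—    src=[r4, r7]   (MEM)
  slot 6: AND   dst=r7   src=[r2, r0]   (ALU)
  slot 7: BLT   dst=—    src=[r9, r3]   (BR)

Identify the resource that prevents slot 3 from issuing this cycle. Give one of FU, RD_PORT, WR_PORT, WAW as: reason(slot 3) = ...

reason(slot 3) = WR_PORT

[0] MUL needs rd=1 wr=1: ok; after: ALU=1 MUL=1 MEM=1 BR=1, R=5, W=1
[1] MUL needs rd=2 wr=1: ok; after: ALU=1 MUL=0 MEM=1 BR=1, R=3, W=0
[2] MUL needs rd=1 wr=1: FU; after: ALU=1 MUL=0 MEM=1 BR=1, R=3, W=0
[3] ALU needs rd=2 wr=1: WR_PORT; after: ALU=1 MUL=0 MEM=1 BR=1, R=3, W=0
[4] MUL needs rd=2 wr=1: FU; after: ALU=1 MUL=0 MEM=1 BR=1, R=3, W=0
[5] MEM needs rd=2 wr=0: ok; after: ALU=1 MUL=0 MEM=0 BR=1, R=1, W=0
[6] ALU needs rd=2 wr=1: RD_PORT; after: ALU=1 MUL=0 MEM=0 BR=1, R=1, W=0
[7] BR needs rd=2 wr=0: RD_PORT; after: ALU=1 MUL=0 MEM=0 BR=1, R=1, W=0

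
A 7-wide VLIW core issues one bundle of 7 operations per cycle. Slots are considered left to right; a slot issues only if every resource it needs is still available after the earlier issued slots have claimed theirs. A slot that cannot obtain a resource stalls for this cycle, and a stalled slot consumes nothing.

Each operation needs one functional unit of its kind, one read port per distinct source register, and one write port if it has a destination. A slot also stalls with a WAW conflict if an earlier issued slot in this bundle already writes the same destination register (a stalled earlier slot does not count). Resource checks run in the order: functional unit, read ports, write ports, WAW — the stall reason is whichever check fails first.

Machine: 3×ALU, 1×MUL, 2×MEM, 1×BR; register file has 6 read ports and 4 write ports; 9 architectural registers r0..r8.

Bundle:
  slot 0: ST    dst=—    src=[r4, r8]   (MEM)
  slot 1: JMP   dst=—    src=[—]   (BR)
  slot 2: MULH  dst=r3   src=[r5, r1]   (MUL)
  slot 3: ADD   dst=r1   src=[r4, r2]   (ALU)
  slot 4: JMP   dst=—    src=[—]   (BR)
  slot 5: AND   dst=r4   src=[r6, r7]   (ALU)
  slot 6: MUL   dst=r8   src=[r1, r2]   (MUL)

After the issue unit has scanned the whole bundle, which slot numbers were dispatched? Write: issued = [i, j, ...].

issued = [0, 1, 2, 3]

(0) want 1×MEM +2rd +0wr — yes → AL3|MU1|ME1|BR1|rd4|wr4
(1) want 1×BR +0rd +0wr — yes → AL3|MU1|ME1|BR0|rd4|wr4
(2) want 1×MUL +2rd +1wr — yes → AL3|MU0|ME1|BR0|rd2|wr3
(3) want 1×ALU +2rd +1wr — yes → AL2|MU0|ME1|BR0|rd0|wr2
(4) want 1×BR +0rd +0wr — FU → AL2|MU0|ME1|BR0|rd0|wr2
(5) want 1×ALU +2rd +1wr — RD_PORT → AL2|MU0|ME1|BR0|rd0|wr2
(6) want 1×MUL +2rd +1wr — FU → AL2|MU0|ME1|BR0|rd0|wr2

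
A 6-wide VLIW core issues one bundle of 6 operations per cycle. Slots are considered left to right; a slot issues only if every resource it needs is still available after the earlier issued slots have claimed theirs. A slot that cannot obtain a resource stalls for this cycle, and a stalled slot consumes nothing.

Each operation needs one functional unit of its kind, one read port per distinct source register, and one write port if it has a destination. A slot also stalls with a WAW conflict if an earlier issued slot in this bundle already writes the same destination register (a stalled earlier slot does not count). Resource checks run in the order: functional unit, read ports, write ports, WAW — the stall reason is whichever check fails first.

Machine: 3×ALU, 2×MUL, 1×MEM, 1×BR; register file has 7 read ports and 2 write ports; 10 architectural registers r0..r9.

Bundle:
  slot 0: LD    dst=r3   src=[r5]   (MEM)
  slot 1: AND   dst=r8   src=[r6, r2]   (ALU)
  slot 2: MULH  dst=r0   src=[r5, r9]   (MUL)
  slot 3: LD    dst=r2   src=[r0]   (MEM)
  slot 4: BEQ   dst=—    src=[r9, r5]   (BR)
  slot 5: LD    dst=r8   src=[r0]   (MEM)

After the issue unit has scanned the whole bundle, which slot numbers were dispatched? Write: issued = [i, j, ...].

issued = [0, 1, 4]

slot 0 (MEM): ISSUE — free A3,Mu2,Ld0,B1 rp6 wp1
slot 1 (ALU): ISSUE — free A2,Mu2,Ld0,B1 rp4 wp0
slot 2 (MUL): stall WR_PORT — free A2,Mu2,Ld0,B1 rp4 wp0
slot 3 (MEM): stall FU — free A2,Mu2,Ld0,B1 rp4 wp0
slot 4 (BR): ISSUE — free A2,Mu2,Ld0,B0 rp2 wp0
slot 5 (MEM): stall FU — free A2,Mu2,Ld0,B0 rp2 wp0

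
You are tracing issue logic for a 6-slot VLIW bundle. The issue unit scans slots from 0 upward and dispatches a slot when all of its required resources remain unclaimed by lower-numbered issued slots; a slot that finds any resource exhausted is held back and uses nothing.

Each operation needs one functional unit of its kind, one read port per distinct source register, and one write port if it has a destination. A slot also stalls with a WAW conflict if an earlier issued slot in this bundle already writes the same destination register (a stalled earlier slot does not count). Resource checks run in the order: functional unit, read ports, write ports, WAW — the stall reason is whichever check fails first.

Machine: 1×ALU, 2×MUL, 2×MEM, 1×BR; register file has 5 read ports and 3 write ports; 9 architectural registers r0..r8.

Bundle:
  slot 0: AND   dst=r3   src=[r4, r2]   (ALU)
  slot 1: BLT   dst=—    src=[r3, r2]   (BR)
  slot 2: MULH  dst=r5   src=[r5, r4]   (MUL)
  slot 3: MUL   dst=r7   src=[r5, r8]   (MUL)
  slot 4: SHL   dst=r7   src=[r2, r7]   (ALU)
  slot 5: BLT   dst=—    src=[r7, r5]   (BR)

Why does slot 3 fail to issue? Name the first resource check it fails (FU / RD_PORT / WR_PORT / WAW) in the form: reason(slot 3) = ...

slot 0 (ALU): ISSUE — free A0,Mu2,Ld2,B1 rp3 wp2
slot 1 (BR): ISSUE — free A0,Mu2,Ld2,B0 rp1 wp2
slot 2 (MUL): stall RD_PORT — free A0,Mu2,Ld2,B0 rp1 wp2
slot 3 (MUL): stall RD_PORT — free A0,Mu2,Ld2,B0 rp1 wp2
slot 4 (ALU): stall FU — free A0,Mu2,Ld2,B0 rp1 wp2
slot 5 (BR): stall FU — free A0,Mu2,Ld2,B0 rp1 wp2

reason(slot 3) = RD_PORT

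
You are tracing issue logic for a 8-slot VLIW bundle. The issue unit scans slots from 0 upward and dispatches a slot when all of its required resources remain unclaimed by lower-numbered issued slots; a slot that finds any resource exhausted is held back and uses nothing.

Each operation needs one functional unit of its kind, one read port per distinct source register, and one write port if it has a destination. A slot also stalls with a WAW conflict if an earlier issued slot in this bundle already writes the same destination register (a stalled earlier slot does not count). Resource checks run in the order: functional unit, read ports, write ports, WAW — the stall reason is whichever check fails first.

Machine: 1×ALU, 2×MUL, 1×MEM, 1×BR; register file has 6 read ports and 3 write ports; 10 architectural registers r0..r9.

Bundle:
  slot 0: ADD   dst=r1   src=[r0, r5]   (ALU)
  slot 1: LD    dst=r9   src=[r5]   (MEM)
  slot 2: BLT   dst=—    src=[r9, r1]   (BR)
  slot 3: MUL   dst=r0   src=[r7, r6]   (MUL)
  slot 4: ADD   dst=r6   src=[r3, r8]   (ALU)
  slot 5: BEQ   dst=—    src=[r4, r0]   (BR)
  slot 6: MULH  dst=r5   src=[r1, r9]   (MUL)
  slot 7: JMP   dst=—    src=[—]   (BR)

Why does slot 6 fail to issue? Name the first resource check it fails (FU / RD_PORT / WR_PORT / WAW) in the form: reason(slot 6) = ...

[0] ALU needs rd=2 wr=1: ok; after: ALU=0 MUL=2 MEM=1 BR=1, R=4, W=2
[1] MEM needs rd=1 wr=1: ok; after: ALU=0 MUL=2 MEM=0 BR=1, R=3, W=1
[2] BR needs rd=2 wr=0: ok; after: ALU=0 MUL=2 MEM=0 BR=0, R=1, W=1
[3] MUL needs rd=2 wr=1: RD_PORT; after: ALU=0 MUL=2 MEM=0 BR=0, R=1, W=1
[4] ALU needs rd=2 wr=1: FU; after: ALU=0 MUL=2 MEM=0 BR=0, R=1, W=1
[5] BR needs rd=2 wr=0: FU; after: ALU=0 MUL=2 MEM=0 BR=0, R=1, W=1
[6] MUL needs rd=2 wr=1: RD_PORT; after: ALU=0 MUL=2 MEM=0 BR=0, R=1, W=1
[7] BR needs rd=0 wr=0: FU; after: ALU=0 MUL=2 MEM=0 BR=0, R=1, W=1

reason(slot 6) = RD_PORT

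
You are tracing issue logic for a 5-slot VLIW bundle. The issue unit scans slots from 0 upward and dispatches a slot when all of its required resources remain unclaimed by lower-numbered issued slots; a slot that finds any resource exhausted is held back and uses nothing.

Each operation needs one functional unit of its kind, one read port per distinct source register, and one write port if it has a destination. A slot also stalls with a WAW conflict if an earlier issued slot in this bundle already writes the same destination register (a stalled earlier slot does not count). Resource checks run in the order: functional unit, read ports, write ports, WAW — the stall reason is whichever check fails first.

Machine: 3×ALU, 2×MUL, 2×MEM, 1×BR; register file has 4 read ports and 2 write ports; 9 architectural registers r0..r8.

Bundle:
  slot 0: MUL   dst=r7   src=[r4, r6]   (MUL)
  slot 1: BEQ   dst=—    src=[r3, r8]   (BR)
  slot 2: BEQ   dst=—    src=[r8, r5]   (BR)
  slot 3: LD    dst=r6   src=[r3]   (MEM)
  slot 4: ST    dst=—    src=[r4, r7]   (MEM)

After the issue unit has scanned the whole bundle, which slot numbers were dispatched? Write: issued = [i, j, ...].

slot 0 (MUL): ISSUE — free A3,Mu1,Ld2,B1 rp2 wp1
slot 1 (BR): ISSUE — free A3,Mu1,Ld2,B0 rp0 wp1
slot 2 (BR): stall FU — free A3,Mu1,Ld2,B0 rp0 wp1
slot 3 (MEM): stall RD_PORT — free A3,Mu1,Ld2,B0 rp0 wp1
slot 4 (MEM): stall RD_PORT — free A3,Mu1,Ld2,B0 rp0 wp1

issued = [0, 1]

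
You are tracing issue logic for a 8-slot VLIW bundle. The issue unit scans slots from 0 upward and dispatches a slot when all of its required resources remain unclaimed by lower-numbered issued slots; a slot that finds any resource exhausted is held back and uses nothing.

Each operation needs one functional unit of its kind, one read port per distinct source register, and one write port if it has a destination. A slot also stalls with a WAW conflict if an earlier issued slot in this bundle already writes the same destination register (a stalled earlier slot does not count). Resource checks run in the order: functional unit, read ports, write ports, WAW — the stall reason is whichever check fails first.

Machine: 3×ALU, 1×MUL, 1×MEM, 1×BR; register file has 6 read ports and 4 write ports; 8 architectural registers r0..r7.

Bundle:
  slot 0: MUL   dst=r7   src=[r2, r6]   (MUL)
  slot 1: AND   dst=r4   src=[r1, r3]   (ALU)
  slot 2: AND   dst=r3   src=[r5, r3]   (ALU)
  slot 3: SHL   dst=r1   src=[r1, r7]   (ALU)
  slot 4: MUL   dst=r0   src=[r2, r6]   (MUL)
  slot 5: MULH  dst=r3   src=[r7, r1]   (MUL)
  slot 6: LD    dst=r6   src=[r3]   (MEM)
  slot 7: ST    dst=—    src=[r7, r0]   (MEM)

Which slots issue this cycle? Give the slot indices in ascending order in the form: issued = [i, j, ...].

issued = [0, 1, 2]

slot 0 (MUL): ISSUE — free A3,Mu0,Ld1,B1 rp4 wp3
slot 1 (ALU): ISSUE — free A2,Mu0,Ld1,B1 rp2 wp2
slot 2 (ALU): ISSUE — free A1,Mu0,Ld1,B1 rp0 wp1
slot 3 (ALU): stall RD_PORT — free A1,Mu0,Ld1,B1 rp0 wp1
slot 4 (MUL): stall FU — free A1,Mu0,Ld1,B1 rp0 wp1
slot 5 (MUL): stall FU — free A1,Mu0,Ld1,B1 rp0 wp1
slot 6 (MEM): stall RD_PORT — free A1,Mu0,Ld1,B1 rp0 wp1
slot 7 (MEM): stall RD_PORT — free A1,Mu0,Ld1,B1 rp0 wp1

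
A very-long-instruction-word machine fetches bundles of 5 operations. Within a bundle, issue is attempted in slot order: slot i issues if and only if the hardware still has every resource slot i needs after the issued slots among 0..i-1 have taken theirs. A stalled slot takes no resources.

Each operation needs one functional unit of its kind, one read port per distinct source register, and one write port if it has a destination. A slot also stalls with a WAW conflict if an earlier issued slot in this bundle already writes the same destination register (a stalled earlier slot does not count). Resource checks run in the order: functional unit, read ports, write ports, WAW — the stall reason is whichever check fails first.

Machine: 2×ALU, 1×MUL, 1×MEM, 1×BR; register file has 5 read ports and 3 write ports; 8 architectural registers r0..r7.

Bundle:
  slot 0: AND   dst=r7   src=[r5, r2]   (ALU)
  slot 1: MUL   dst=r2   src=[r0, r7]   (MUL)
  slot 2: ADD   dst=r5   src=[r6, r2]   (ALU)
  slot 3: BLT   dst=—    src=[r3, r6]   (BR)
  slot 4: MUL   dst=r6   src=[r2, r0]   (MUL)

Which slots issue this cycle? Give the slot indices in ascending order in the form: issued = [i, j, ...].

issued = [0, 1]

slot 0 (ALU): ISSUE — free A1,Mu1,Ld1,B1 rp3 wp2
slot 1 (MUL): ISSUE — free A1,Mu0,Ld1,B1 rp1 wp1
slot 2 (ALU): stall RD_PORT — free A1,Mu0,Ld1,B1 rp1 wp1
slot 3 (BR): stall RD_PORT — free A1,Mu0,Ld1,B1 rp1 wp1
slot 4 (MUL): stall FU — free A1,Mu0,Ld1,B1 rp1 wp1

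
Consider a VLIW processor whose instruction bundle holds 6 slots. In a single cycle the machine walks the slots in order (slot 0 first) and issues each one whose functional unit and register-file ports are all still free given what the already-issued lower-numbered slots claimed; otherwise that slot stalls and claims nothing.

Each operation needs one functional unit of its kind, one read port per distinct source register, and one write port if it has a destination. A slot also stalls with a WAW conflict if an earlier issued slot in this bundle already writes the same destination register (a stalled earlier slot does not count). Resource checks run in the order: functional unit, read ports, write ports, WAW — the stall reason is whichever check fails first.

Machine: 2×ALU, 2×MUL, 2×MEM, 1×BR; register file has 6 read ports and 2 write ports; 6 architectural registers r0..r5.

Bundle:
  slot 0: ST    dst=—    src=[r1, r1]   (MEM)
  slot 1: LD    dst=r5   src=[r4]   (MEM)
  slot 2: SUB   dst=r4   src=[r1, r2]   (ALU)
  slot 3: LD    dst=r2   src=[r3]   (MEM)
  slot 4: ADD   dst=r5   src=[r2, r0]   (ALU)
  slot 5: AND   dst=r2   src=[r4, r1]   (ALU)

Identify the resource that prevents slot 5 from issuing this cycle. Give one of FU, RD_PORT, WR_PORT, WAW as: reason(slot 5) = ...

reason(slot 5) = WR_PORT

  0. MEM ⇒ go  {2A/2Mu/1Ld/1B | 5r 2w}
  1. MEM→r5 ⇒ go  {2A/2Mu/0Ld/1B | 4r 1w}
  2. ALU→r4 ⇒ go  {1A/2Mu/0Ld/1B | 2r 0w}
  3. MEM→r2 ⇒ no(FU)  {1A/2Mu/0Ld/1B | 2r 0w}
  4. ALU→r5 ⇒ no(WR_PORT)  {1A/2Mu/0Ld/1B | 2r 0w}
  5. ALU→r2 ⇒ no(WR_PORT)  {1A/2Mu/0Ld/1B | 2r 0w}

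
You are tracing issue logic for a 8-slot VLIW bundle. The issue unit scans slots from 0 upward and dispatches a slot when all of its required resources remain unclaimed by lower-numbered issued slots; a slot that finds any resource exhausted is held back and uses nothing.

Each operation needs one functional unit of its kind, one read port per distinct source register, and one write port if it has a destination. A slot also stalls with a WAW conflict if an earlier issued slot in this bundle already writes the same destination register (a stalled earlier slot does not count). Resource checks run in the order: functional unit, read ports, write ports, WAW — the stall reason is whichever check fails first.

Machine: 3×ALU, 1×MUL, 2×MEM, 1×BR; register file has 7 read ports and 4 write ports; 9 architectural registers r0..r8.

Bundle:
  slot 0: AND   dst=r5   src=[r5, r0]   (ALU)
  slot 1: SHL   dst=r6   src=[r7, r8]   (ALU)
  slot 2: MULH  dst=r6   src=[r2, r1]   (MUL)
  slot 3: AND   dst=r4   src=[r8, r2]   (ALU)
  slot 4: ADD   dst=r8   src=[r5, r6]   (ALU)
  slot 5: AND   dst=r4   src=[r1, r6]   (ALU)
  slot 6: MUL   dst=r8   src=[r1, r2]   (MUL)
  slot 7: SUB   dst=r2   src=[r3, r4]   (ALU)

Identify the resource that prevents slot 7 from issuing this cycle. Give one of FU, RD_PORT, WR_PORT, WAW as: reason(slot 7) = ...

reason(slot 7) = FU

  0. ALU→r5 ⇒ go  {2A/1Mu/2Ld/1B | 5r 3w}
  1. ALU→r6 ⇒ go  {1A/1Mu/2Ld/1B | 3r 2w}
  2. MUL→r6 ⇒ no(WAW)  {1A/1Mu/2Ld/1B | 3r 2w}
  3. ALU→r4 ⇒ go  {0A/1Mu/2Ld/1B | 1r 1w}
  4. ALU→r8 ⇒ no(FU)  {0A/1Mu/2Ld/1B | 1r 1w}
  5. ALU→r4 ⇒ no(FU)  {0A/1Mu/2Ld/1B | 1r 1w}
  6. MUL→r8 ⇒ no(RD_PORT)  {0A/1Mu/2Ld/1B | 1r 1w}
  7. ALU→r2 ⇒ no(FU)  {0A/1Mu/2Ld/1B | 1r 1w}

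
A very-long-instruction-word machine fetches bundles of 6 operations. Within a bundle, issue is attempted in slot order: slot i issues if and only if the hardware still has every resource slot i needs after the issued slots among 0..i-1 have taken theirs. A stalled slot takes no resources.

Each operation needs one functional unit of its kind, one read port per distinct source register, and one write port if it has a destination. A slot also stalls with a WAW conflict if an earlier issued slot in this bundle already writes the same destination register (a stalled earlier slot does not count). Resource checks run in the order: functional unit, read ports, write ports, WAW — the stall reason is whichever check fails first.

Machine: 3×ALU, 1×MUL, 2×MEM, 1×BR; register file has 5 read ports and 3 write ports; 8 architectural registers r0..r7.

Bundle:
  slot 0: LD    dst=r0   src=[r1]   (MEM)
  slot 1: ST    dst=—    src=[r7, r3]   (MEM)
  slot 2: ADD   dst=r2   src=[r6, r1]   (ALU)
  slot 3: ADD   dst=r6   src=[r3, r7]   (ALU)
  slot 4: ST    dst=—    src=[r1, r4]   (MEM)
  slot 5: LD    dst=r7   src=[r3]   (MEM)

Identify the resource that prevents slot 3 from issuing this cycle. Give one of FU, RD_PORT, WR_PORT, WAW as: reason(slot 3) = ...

reason(slot 3) = RD_PORT

(0) want 1×MEM +1rd +1wr — yes → AL3|MU1|ME1|BR1|rd4|wr2
(1) want 1×MEM +2rd +0wr — yes → AL3|MU1|ME0|BR1|rd2|wr2
(2) want 1×ALU +2rd +1wr — yes → AL2|MU1|ME0|BR1|rd0|wr1
(3) want 1×ALU +2rd +1wr — RD_PORT → AL2|MU1|ME0|BR1|rd0|wr1
(4) want 1×MEM +2rd +0wr — FU → AL2|MU1|ME0|BR1|rd0|wr1
(5) want 1×MEM +1rd +1wr — FU → AL2|MU1|ME0|BR1|rd0|wr1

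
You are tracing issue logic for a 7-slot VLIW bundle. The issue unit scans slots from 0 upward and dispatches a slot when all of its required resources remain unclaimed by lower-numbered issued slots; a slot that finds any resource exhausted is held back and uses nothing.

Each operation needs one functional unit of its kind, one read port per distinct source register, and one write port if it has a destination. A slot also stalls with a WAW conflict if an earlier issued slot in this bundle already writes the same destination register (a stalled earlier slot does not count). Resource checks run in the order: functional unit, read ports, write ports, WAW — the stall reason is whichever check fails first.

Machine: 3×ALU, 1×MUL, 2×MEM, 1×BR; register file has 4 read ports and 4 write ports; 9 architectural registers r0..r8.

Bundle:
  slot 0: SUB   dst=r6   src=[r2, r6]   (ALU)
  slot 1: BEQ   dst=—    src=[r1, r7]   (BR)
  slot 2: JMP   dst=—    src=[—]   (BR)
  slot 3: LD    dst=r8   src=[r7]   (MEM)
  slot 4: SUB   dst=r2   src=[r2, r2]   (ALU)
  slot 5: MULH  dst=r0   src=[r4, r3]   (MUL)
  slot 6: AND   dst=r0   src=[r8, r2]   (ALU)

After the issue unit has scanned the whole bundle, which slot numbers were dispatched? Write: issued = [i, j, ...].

slot 0 (ALU): ISSUE — free A2,Mu1,Ld2,B1 rp2 wp3
slot 1 (BR): ISSUE — free A2,Mu1,Ld2,B0 rp0 wp3
slot 2 (BR): stall FU — free A2,Mu1,Ld2,B0 rp0 wp3
slot 3 (MEM): stall RD_PORT — free A2,Mu1,Ld2,B0 rp0 wp3
slot 4 (ALU): stall RD_PORT — free A2,Mu1,Ld2,B0 rp0 wp3
slot 5 (MUL): stall RD_PORT — free A2,Mu1,Ld2,B0 rp0 wp3
slot 6 (ALU): stall RD_PORT — free A2,Mu1,Ld2,B0 rp0 wp3

issued = [0, 1]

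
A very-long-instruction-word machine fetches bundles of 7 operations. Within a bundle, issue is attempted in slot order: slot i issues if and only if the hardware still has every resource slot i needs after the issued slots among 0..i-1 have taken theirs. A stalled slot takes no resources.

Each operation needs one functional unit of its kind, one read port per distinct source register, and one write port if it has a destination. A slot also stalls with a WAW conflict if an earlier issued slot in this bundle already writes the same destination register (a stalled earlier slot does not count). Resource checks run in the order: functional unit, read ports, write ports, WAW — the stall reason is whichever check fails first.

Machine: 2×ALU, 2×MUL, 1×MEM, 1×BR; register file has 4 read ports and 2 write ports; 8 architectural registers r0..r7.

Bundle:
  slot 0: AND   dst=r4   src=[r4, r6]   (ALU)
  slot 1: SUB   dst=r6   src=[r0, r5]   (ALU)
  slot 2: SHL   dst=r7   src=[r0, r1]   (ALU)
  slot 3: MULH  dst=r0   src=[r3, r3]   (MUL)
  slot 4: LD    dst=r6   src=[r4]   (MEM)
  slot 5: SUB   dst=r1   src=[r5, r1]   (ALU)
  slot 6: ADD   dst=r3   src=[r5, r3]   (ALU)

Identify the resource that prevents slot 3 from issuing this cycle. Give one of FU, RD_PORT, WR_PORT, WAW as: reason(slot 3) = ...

(0) want 1×ALU +2rd +1wr — yes → AL1|MU2|ME1|BR1|rd2|wr1
(1) want 1×ALU +2rd +1wr — yes → AL0|MU2|ME1|BR1|rd0|wr0
(2) want 1×ALU +2rd +1wr — FU → AL0|MU2|ME1|BR1|rd0|wr0
(3) want 1×MUL +1rd +1wr — RD_PORT → AL0|MU2|ME1|BR1|rd0|wr0
(4) want 1×MEM +1rd +1wr — RD_PORT → AL0|MU2|ME1|BR1|rd0|wr0
(5) want 1×ALU +2rd +1wr — FU → AL0|MU2|ME1|BR1|rd0|wr0
(6) want 1×ALU +2rd +1wr — FU → AL0|MU2|ME1|BR1|rd0|wr0

reason(slot 3) = RD_PORT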